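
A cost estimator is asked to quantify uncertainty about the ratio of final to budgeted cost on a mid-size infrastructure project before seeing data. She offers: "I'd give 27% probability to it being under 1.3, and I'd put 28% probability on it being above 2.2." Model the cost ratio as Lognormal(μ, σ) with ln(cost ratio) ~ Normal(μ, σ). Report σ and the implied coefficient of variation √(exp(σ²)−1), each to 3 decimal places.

If T ~ Lognormal(μ,σ) then ln T ~ Normal(μ,σ), so the p-quantile of ln T is μ + z_p·σ.
ln(1.3) = 0.2624 and ln(2.2) = 0.7885; z_{0.27} = -0.6128, z_{0.72} = 0.5828.
σ = (0.7885 − 0.2624)/(0.5828 − (-0.6128)) = 0.440.
μ = 0.2624 − (-0.6128)·0.440 = 0.532.
CV = √(exp(σ²)−1) = √(exp(0.1936)−1) = 0.462.

σ ≈ 0.440, CV ≈ 0.462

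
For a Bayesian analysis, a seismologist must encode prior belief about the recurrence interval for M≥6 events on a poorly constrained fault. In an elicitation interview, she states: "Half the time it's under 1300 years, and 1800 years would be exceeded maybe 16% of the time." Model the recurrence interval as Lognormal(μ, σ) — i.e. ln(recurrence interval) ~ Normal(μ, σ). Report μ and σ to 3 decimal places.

μ ≈ 7.170, σ ≈ 0.327

If T ~ Lognormal(μ,σ) then ln T ~ Normal(μ,σ), so the p-quantile of ln T is μ + z_p·σ.
ln(1300) = 7.17 and ln(1800) = 7.496; z_{0.5} = 0, z_{0.84} = 0.9945.
σ = (7.496 − 7.17)/(0.9945 − (0)) = 0.327.
μ = 7.17 − (0)·0.327 = 7.170.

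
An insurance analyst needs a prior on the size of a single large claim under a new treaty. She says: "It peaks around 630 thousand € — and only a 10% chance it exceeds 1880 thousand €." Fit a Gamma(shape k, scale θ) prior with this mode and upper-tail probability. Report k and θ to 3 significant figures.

Gamma(k,θ) with k>1 has mode (k−1)θ, so θ = 630/(k−1).
Need P(X < 1880) = 0.9 with θ tied to k this way. Start at k = 2, θ = 630: P(X<1880) ≈ 0.798.
Too low — raise k to concentrate. Iterating converges to k ≈ 2.59.
Then θ = 630/(2.59−1) ≈ 396.

k ≈ 2.59, θ ≈ 396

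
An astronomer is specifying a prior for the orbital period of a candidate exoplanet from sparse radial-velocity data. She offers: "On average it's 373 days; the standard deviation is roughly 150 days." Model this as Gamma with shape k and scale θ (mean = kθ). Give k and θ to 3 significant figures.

For Gamma(k, scale θ): mean = kθ, variance = kθ², so CV = 1/√k.
CV = SD/mean = 150/373 = 0.4021, hence k = 1/CV² = 6.18.
Then θ = mean/k = 373/6.18 = 60.3.

k ≈ 6.18, θ ≈ 60.3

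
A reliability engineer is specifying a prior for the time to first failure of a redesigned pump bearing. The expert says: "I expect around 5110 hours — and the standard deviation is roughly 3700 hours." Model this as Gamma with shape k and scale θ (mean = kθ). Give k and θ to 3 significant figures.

k ≈ 1.91, θ ≈ 2680

For Gamma(k, scale θ): mean = kθ, variance = kθ², so CV = 1/√k.
CV = SD/mean = 3700/5110 = 0.7241, hence k = 1/CV² = 1.91.
Then θ = mean/k = 5110/1.91 = 2680.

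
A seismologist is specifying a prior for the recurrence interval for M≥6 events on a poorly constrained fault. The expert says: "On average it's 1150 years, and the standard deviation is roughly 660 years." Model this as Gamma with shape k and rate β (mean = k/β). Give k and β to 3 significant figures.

For Gamma(k, rate β): mean = k/β, variance = k/β², so CV = 1/√k.
CV = SD/mean = 660/1150 = 0.5739, hence k = 1/CV² = 3.04.
Then β = k/mean = 3.04/1150 = 0.00264.

k ≈ 3.04, β ≈ 0.00264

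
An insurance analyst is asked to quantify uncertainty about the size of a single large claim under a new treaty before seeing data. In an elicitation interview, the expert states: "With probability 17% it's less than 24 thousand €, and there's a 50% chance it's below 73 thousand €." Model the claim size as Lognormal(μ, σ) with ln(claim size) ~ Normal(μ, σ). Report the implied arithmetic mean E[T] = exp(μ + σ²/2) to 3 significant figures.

If T ~ Lognormal(μ,σ) then ln T ~ Normal(μ,σ), so the p-quantile of ln T is μ + z_p·σ.
ln(24) = 3.178 and ln(73) = 4.29; z_{0.17} = -0.9542, z_{0.5} = 0.
σ = (4.29 − 3.178)/(0 − (-0.9542)) = 1.166.
μ = 3.178 − (-0.9542)·1.166 = 4.290.
E[T] = exp(μ + σ²/2) = exp(4.290 + 0.6796) = 144 thousand €.

E[T] ≈ 144 thousand €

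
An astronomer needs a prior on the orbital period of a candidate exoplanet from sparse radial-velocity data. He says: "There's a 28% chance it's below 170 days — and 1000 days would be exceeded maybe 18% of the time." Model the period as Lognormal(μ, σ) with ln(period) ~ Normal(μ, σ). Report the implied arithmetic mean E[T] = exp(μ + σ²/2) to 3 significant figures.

If T ~ Lognormal(μ,σ) then ln T ~ Normal(μ,σ), so the p-quantile of ln T is μ + z_p·σ.
ln(170) = 5.136 and ln(1000) = 6.908; z_{0.28} = -0.5828, z_{0.82} = 0.9154.
σ = (6.908 − 5.136)/(0.9154 − (-0.5828)) = 1.183.
μ = 5.136 − (-0.5828)·1.183 = 5.825.
E[T] = exp(μ + σ²/2) = exp(5.825 + 0.6994) = 682 days.

E[T] ≈ 682 days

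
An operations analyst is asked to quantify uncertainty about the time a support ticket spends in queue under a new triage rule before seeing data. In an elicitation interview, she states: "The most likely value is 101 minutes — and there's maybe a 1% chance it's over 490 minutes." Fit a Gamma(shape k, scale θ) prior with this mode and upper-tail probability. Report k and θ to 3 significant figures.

k ≈ 2.59, θ ≈ 63.7

Gamma(k,θ) with k>1 has mode (k−1)θ, so θ = 101/(k−1).
Need P(X < 490) = 0.99 with θ tied to k this way. Start at k = 2, θ = 101: P(X<490) ≈ 0.954.
Too low — raise k to concentrate. Iterating converges to k ≈ 2.59.
Then θ = 101/(2.59−1) ≈ 63.7.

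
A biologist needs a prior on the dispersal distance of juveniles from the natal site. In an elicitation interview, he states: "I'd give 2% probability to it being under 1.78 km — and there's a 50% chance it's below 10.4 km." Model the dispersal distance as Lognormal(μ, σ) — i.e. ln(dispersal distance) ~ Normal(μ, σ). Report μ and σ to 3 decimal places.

μ ≈ 2.342, σ ≈ 0.859

If T ~ Lognormal(μ,σ) then ln T ~ Normal(μ,σ), so the p-quantile of ln T is μ + z_p·σ.
ln(1.78) = 0.5766 and ln(10.4) = 2.342; z_{0.02} = -2.054, z_{0.5} = 0.
σ = (2.342 − 0.5766)/(0 − (-2.054)) = 0.859.
μ = 0.5766 − (-2.054)·0.859 = 2.342.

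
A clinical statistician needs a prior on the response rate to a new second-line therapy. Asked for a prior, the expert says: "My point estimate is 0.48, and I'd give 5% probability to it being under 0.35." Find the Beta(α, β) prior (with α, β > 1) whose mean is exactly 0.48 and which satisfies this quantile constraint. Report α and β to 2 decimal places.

α ≈ 18.59, β ≈ 20.13

With mean 0.48 fixed, write α = 0.48s, β = 0.52s where s = α+β.
Need P(θ < 0.35) = 0.05 under Beta(0.48s, 0.52s). Normal approximation: (q−m)/√(m(1−m)/s) ≈ z_{0.05} = -1.64, so s ≈ 0.48·0.52·(-1.64)²/(0.35−0.48)² = 40.0.
At s = 40.0: P(θ<0.35) ≈ 0.047. Adjusting to match 0.05 gives s ≈ 38.72.
So α = 0.48·38.72 ≈ 18.59, β = 0.52·38.72 ≈ 20.13.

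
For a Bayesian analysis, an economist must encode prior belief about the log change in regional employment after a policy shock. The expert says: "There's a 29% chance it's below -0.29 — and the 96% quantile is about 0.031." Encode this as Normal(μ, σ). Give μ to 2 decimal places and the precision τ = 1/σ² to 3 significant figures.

For Normal(μ,σ), the p-quantile is μ + z_p·σ. Here z_{0.29} = -0.5534, z_{0.96} = 1.751.
So -0.29 = μ − 0.5534σ and 0.031 = μ + 1.751σ.
Subtracting: σ = (0.031 − -0.29)/(1.751 − (-0.5534)) = 0.14.
Then μ = -0.29 − (-0.5534)·0.14 = -0.21.
Precision τ = 1/σ² = 1/0.1393² = 51.5.

μ = -0.21, τ = 51.5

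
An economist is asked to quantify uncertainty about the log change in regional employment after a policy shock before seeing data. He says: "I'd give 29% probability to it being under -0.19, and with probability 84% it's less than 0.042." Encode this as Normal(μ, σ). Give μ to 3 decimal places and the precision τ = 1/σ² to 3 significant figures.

The p-quantile of Normal(μ,σ) is μ + z_p·σ, with z_{0.29} = -0.5534 and z_{0.84} = 0.9945.
Eliminate σ: μ = (z₂·x₁ − z₁·x₂)/(z₂ − z₁) = (0.9945·-0.19 − (-0.5534)·0.042)/1.548 = -0.107.
Then σ = (x₂ − x₁)/(z₂ − z₁) = (0.042 − -0.19)/1.548 = 0.150.
Precision τ = 1/σ² = 1/0.1499² = 44.5.

μ = -0.107, τ = 44.5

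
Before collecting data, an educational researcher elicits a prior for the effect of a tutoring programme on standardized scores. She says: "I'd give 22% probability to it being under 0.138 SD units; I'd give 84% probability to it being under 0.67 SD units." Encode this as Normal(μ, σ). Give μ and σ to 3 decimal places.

μ = 0.371, σ = 0.301

The p-quantile of Normal(μ,σ) is μ + z_p·σ, with z_{0.22} = -0.7722 and z_{0.84} = 0.9945.
Eliminate σ: μ = (z₂·x₁ − z₁·x₂)/(z₂ − z₁) = (0.9945·0.138 − (-0.7722)·0.67)/1.767 = 0.371.
Then σ = (x₂ − x₁)/(z₂ − z₁) = (0.67 − 0.138)/1.767 = 0.301.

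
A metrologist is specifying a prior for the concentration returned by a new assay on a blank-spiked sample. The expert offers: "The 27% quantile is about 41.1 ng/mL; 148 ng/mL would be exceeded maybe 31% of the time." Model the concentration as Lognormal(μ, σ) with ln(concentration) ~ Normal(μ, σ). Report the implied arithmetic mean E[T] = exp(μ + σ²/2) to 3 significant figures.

If T ~ Lognormal(μ,σ) then ln T ~ Normal(μ,σ), so the p-quantile of ln T is μ + z_p·σ.
ln(41.1) = 3.716 and ln(148) = 4.997; z_{0.27} = -0.6128, z_{0.69} = 0.4959.
σ = (4.997 − 3.716)/(0.4959 − (-0.6128)) = 1.156.
μ = 3.716 − (-0.6128)·1.156 = 4.424.
E[T] = exp(μ + σ²/2) = exp(4.424 + 0.6677) = 163 ng/mL.

E[T] ≈ 163 ng/mL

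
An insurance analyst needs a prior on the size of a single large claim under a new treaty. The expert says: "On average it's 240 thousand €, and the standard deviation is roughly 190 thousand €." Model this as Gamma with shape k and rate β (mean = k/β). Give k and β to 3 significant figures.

k ≈ 1.6, β ≈ 0.00665

For Gamma(k, rate β): mean = k/β, variance = k/β², so CV = 1/√k.
CV = SD/mean = 190/240 = 0.7917, hence k = 1/CV² = 1.6.
Then β = k/mean = 1.6/240 = 0.00665.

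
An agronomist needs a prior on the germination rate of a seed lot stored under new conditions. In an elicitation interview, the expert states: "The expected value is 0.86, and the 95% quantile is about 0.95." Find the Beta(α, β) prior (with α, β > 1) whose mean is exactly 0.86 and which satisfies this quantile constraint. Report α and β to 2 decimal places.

With mean 0.86 fixed, write α = 0.86s, β = 0.14s where s = α+β.
Need P(θ < 0.95) = 0.95 under Beta(0.86s, 0.14s). Normal approximation: (q−m)/√(m(1−m)/s) ≈ z_{0.95} = 1.64, so s ≈ 0.86·0.14·(1.64)²/(0.95−0.86)² = 40.2.
At s = 40.2: P(θ<0.95) ≈ 0.979. Adjusting to match 0.95 gives s ≈ 27.65.
So α = 0.86·27.65 ≈ 23.77, β = 0.14·27.65 ≈ 3.87.

α ≈ 23.77, β ≈ 3.87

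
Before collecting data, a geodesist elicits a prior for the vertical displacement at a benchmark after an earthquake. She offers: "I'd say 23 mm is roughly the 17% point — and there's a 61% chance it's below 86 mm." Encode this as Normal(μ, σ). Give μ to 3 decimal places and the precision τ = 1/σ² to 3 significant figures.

For Normal(μ,σ), the p-quantile is μ + z_p·σ. Here z_{0.17} = -0.9542, z_{0.61} = 0.2793.
So 23 = μ − 0.9542σ and 86 = μ + 0.2793σ.
Subtracting: σ = (86 − 23)/(0.2793 − (-0.9542)) = 51.075.
Then μ = 23 − (-0.9542)·51.075 = 71.734.
Precision τ = 1/σ² = 1/51.07² = 0.000383.

μ = 71.734, τ = 0.000383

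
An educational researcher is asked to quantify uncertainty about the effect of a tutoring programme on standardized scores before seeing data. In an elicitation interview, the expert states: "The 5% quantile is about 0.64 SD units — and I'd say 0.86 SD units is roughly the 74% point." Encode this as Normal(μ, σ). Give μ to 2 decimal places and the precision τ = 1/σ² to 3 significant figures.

The p-quantile of Normal(μ,σ) is μ + z_p·σ, with z_{0.05} = -1.645 and z_{0.74} = 0.6433.
Eliminate σ: μ = (z₂·x₁ − z₁·x₂)/(z₂ − z₁) = (0.6433·0.64 − (-1.645)·0.86)/2.288 = 0.80.
Then σ = (x₂ − x₁)/(z₂ − z₁) = (0.86 − 0.64)/2.288 = 0.10.
Precision τ = 1/σ² = 1/0.09615² = 108.

μ = 0.80, τ = 108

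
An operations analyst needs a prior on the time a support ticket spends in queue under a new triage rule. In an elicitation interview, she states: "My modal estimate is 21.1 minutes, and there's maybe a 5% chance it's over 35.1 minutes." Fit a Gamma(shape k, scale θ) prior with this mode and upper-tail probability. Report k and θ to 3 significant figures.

k ≈ 11.8, θ ≈ 1.96

Gamma(k,θ) with k>1 has mode (k−1)θ, so θ = 21.1/(k−1).
Need P(X < 35.1) = 0.95 with θ tied to k this way. Start at k = 2, θ = 21.1: P(X<35.1) ≈ 0.495.
Too low — raise k to concentrate. Iterating converges to k ≈ 11.8.
Then θ = 21.1/(11.8−1) ≈ 1.96.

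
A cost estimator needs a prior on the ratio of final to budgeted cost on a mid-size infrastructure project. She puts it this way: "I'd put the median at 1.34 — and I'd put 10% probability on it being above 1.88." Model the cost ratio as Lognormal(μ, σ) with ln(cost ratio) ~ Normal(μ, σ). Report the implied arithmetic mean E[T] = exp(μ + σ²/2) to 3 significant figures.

E[T] ≈ 1.39

If T ~ Lognormal(μ,σ) then ln T ~ Normal(μ,σ), so the p-quantile of ln T is μ + z_p·σ.
ln(1.34) = 0.2927 and ln(1.88) = 0.6313; z_{0.5} = 0, z_{0.9} = 1.282.
σ = (0.6313 − 0.2927)/(1.282 − (0)) = 0.264.
μ = 0.2927 − (0)·0.264 = 0.293.
E[T] = exp(μ + σ²/2) = exp(0.293 + 0.0349) = 1.39.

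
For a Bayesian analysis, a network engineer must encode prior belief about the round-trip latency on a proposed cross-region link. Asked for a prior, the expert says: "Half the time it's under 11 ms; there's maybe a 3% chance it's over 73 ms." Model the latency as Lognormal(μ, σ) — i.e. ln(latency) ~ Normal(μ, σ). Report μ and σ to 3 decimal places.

If T ~ Lognormal(μ,σ) then ln T ~ Normal(μ,σ), so the p-quantile of ln T is μ + z_p·σ.
ln(11) = 2.398 and ln(73) = 4.29; z_{0.5} = 0, z_{0.97} = 1.881.
σ = (4.29 − 2.398)/(1.881 − (0)) = 1.006.
μ = 2.398 − (0)·1.006 = 2.398.

μ ≈ 2.398, σ ≈ 1.006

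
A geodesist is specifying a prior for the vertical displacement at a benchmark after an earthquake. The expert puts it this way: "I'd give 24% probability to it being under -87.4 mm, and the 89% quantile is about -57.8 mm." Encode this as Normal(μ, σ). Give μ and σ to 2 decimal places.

For Normal(μ,σ), the p-quantile is μ + z_p·σ. Here z_{0.24} = -0.7063, z_{0.89} = 1.227.
So -87.4 = μ − 0.7063σ and -57.8 = μ + 1.227σ.
Subtracting: σ = (-57.8 − -87.4)/(1.227 − (-0.7063)) = 15.31.
Then μ = -87.4 − (-0.7063)·15.31 = -76.58.

μ = -76.58, σ = 15.31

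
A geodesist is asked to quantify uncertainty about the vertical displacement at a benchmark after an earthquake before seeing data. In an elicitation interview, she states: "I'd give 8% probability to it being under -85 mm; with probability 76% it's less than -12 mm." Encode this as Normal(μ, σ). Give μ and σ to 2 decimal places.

The p-quantile of Normal(μ,σ) is μ + z_p·σ, with z_{0.08} = -1.405 and z_{0.76} = 0.7063.
Eliminate σ: μ = (z₂·x₁ − z₁·x₂)/(z₂ − z₁) = (0.7063·-85 − (-1.405)·-12)/2.111 = -36.42.
Then σ = (x₂ − x₁)/(z₂ − z₁) = (-12 − -85)/2.111 = 34.57.

μ = -36.42, σ = 34.57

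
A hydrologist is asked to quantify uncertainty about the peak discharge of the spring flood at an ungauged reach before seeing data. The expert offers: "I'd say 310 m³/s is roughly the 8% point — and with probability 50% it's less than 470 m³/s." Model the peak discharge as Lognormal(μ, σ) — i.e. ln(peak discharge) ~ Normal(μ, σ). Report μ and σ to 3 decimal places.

μ ≈ 6.153, σ ≈ 0.296

If T ~ Lognormal(μ,σ) then ln T ~ Normal(μ,σ), so the p-quantile of ln T is μ + z_p·σ.
ln(310) = 5.737 and ln(470) = 6.153; z_{0.08} = -1.405, z_{0.5} = 0.
σ = (6.153 − 5.737)/(0 − (-1.405)) = 0.296.
μ = 5.737 − (-1.405)·0.296 = 6.153.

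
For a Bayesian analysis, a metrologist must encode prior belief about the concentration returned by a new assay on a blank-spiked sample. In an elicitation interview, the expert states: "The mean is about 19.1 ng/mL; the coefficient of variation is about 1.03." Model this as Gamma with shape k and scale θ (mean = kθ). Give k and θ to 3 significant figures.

k ≈ 0.943, θ ≈ 20.3

For Gamma(k, scale θ): mean = kθ, variance = kθ², so CV = 1/√k.
CV = 1.03, hence k = 1/CV² = 0.943.
Then θ = mean/k = 19.1/0.943 = 20.3.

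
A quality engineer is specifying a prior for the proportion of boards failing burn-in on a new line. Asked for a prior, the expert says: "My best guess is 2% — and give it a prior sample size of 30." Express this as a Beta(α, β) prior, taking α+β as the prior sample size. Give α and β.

α = 0.6, β = 29.4

Under the effective-sample-size interpretation, Beta(α, β) has prior mean α/(α+β) and prior sample size α+β.
So α+β = 30 and α/(α+β) = 0.02, giving α = 0.02·30 = 0.6 and β = 30 − 0.6 = 29.4.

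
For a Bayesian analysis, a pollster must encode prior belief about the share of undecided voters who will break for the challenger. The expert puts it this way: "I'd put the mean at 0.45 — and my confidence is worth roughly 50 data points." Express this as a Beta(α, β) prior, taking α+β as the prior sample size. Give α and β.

α = 22.5, β = 27.5

Under the effective-sample-size interpretation, Beta(α, β) has prior mean α/(α+β) and prior sample size α+β.
So α+β = 50 and α/(α+β) = 0.45, giving α = 0.45·50 = 22.5 and β = 50 − 22.5 = 27.5.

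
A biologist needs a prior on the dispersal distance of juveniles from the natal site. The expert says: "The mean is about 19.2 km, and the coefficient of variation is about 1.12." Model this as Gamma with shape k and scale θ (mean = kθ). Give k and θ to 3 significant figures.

For Gamma(k, scale θ): mean = kθ, variance = kθ², so CV = 1/√k.
CV = 1.12, hence k = 1/CV² = 0.797.
Then θ = mean/k = 19.2/0.797 = 24.1.

k ≈ 0.797, θ ≈ 24.1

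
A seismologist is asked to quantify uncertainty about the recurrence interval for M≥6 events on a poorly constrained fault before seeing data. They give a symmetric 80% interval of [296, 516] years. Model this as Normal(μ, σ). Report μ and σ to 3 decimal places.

μ = 406.000, σ = 85.833

A symmetric 80% interval runs μ ± z·σ with z = 1.282.
Half-width = 110, so σ = 110/1.282 = 85.833.
μ is the interval midpoint, 406.000.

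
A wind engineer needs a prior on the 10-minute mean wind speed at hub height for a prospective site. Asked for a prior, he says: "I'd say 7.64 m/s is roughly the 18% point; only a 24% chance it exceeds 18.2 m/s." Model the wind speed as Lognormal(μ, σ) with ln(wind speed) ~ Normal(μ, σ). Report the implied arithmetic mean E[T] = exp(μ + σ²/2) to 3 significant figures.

E[T] ≈ 14.4 m/s

If T ~ Lognormal(μ,σ) then ln T ~ Normal(μ,σ), so the p-quantile of ln T is μ + z_p·σ.
ln(7.64) = 2.033 and ln(18.2) = 2.901; z_{0.18} = -0.9154, z_{0.76} = 0.7063.
σ = (2.901 − 2.033)/(0.7063 − (-0.9154)) = 0.535.
μ = 2.033 − (-0.9154)·0.535 = 2.523.
E[T] = exp(μ + σ²/2) = exp(2.523 + 0.1433) = 14.4 m/s.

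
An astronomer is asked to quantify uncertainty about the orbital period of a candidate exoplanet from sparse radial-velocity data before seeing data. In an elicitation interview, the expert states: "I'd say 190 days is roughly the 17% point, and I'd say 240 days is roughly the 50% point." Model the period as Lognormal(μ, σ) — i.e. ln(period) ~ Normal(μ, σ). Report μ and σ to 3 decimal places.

If T ~ Lognormal(μ,σ) then ln T ~ Normal(μ,σ), so the p-quantile of ln T is μ + z_p·σ.
ln(190) = 5.247 and ln(240) = 5.481; z_{0.17} = -0.9542, z_{0.5} = 0.
σ = (5.481 − 5.247)/(0 − (-0.9542)) = 0.245.
μ = 5.247 − (-0.9542)·0.245 = 5.481.

μ ≈ 5.481, σ ≈ 0.245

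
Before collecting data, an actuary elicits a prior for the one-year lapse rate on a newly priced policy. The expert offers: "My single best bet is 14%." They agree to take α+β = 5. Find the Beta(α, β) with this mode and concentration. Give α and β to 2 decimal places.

α = 1.42, β = 3.58

For α,β > 1 the Beta mode is (α−1)/(α+β−2). With α+β = 5, the mode is (α−1)/3.
Set (α−1)/3 = 0.14 → α = 1 + 0.14·3 = 1.42.
β = 5 − α = 3.58.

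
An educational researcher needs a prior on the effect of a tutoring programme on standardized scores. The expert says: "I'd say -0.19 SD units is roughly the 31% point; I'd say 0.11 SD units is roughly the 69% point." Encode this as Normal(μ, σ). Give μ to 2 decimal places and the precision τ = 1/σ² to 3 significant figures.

For Normal(μ,σ), the p-quantile is μ + z_p·σ. Here z_{0.31} = -0.4959, z_{0.69} = 0.4959.
So -0.19 = μ − 0.4959σ and 0.11 = μ + 0.4959σ.
Subtracting: σ = (0.11 − -0.19)/(0.4959 − (-0.4959)) = 0.30.
Then μ = -0.19 − (-0.4959)·0.30 = -0.04.
Precision τ = 1/σ² = 1/0.3025² = 10.9.

μ = -0.04, τ = 10.9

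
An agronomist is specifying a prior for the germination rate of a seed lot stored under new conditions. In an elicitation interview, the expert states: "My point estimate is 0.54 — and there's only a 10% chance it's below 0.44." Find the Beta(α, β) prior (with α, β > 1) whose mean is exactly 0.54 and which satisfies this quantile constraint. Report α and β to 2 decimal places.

With mean 0.54 fixed, write α = 0.54s, β = 0.46s where s = α+β.
Need P(θ < 0.44) = 0.1 under Beta(0.54s, 0.46s). Normal approximation: (q−m)/√(m(1−m)/s) ≈ z_{0.1} = -1.28, so s ≈ 0.54·0.46·(-1.28)²/(0.44−0.54)² = 40.8.
At s = 40.8: P(θ<0.44) ≈ 0.100. Adjusting to match 0.1 gives s ≈ 40.81.
So α = 0.54·40.81 ≈ 22.04, β = 0.46·40.81 ≈ 18.77.

α ≈ 22.04, β ≈ 18.77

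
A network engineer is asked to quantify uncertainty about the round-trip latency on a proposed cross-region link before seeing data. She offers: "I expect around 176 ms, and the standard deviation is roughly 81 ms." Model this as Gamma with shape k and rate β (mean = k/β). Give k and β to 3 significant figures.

For Gamma(k, rate β): mean = k/β, variance = k/β², so CV = 1/√k.
CV = SD/mean = 81/176 = 0.4602, hence k = 1/CV² = 4.72.
Then β = k/mean = 4.72/176 = 0.0268.

k ≈ 4.72, β ≈ 0.0268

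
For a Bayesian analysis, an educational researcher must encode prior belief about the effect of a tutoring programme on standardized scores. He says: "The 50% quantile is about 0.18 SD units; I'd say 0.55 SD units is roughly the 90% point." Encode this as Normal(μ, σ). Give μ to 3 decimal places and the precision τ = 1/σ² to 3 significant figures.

μ = 0.180, τ = 12

For Normal(μ,σ), the p-quantile is μ + z_p·σ. Here z_{0.5} = 0, z_{0.9} = 1.282.
So 0.18 = μ + 0σ and 0.55 = μ + 1.282σ.
Subtracting: σ = (0.55 − 0.18)/(1.282 − (0)) = 0.289.
Then μ = 0.18 − (0)·0.289 = 0.180.
Precision τ = 1/σ² = 1/0.2887² = 12.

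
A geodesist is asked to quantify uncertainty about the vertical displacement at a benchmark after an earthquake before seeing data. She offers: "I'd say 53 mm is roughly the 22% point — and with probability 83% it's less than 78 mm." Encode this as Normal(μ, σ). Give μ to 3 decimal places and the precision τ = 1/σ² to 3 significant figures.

μ = 64.182, τ = 0.00477

The p-quantile of Normal(μ,σ) is μ + z_p·σ, with z_{0.22} = -0.7722 and z_{0.83} = 0.9542.
Eliminate σ: μ = (z₂·x₁ − z₁·x₂)/(z₂ − z₁) = (0.9542·53 − (-0.7722)·78)/1.726 = 64.182.
Then σ = (x₂ − x₁)/(z₂ − z₁) = (78 − 53)/1.726 = 14.481.
Precision τ = 1/σ² = 1/14.48² = 0.00477.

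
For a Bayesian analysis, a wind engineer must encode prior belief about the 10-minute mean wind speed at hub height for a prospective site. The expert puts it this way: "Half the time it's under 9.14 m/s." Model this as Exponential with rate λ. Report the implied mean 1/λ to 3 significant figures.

mean ≈ 13.2 m/s

Exponential median = ln 2 / λ, so λ = ln 2 / 9.14 = 0.0758.
Mean = 1/λ = 13.2 m/s.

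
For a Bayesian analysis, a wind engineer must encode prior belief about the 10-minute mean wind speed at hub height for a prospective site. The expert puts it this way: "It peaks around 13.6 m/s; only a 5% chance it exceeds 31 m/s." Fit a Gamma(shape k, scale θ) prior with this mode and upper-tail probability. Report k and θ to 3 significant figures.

k ≈ 5.04, θ ≈ 3.37

Gamma(k,θ) with k>1 has mode (k−1)θ, so θ = 13.6/(k−1).
Need P(X < 31) = 0.95 with θ tied to k this way. Start at k = 2, θ = 13.6: P(X<31) ≈ 0.664.
Too low — raise k to concentrate. Iterating converges to k ≈ 5.04.
Then θ = 13.6/(5.04−1) ≈ 3.37.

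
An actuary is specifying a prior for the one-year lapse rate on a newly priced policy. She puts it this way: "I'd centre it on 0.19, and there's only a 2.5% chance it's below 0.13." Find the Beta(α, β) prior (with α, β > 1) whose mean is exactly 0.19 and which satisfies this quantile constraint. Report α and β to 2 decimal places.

α ≈ 26.95, β ≈ 114.90

With mean 0.19 fixed, write α = 0.19s, β = 0.81s where s = α+β.
Need P(θ < 0.13) = 0.025 under Beta(0.19s, 0.81s). Normal approximation: (q−m)/√(m(1−m)/s) ≈ z_{0.025} = -1.96, so s ≈ 0.19·0.81·(-1.96)²/(0.13−0.19)² = 164.2.
At s = 164.2: P(θ<0.13) ≈ 0.017. Adjusting to match 0.025 gives s ≈ 141.86.
So α = 0.19·141.86 ≈ 26.95, β = 0.81·141.86 ≈ 114.90.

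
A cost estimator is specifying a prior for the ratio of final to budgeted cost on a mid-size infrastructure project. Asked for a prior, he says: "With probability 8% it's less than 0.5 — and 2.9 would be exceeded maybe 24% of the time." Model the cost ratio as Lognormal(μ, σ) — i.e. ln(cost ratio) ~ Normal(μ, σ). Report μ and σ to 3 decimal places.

μ ≈ 0.477, σ ≈ 0.833

If T ~ Lognormal(μ,σ) then ln T ~ Normal(μ,σ), so the p-quantile of ln T is μ + z_p·σ.
ln(0.5) = -0.6931 and ln(2.9) = 1.065; z_{0.08} = -1.405, z_{0.76} = 0.7063.
σ = (1.065 − -0.6931)/(0.7063 − (-1.405)) = 0.833.
μ = -0.6931 − (-1.405)·0.833 = 0.477.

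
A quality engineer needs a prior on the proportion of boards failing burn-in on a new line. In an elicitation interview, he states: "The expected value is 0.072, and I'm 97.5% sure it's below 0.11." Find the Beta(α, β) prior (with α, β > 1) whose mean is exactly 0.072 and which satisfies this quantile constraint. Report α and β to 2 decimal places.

With mean 0.072 fixed, write α = 0.072s, β = 0.928s where s = α+β.
Need P(θ < 0.11) = 0.975 under Beta(0.072s, 0.928s). Normal approximation: (q−m)/√(m(1−m)/s) ≈ z_{0.975} = 1.96, so s ≈ 0.072·0.928·(1.96)²/(0.11−0.072)² = 177.7.
At s = 177.7: P(θ<0.11) ≈ 0.964. Adjusting to match 0.975 gives s ≈ 215.46.
So α = 0.072·215.46 ≈ 15.51, β = 0.928·215.46 ≈ 199.95.

α ≈ 15.51, β ≈ 199.95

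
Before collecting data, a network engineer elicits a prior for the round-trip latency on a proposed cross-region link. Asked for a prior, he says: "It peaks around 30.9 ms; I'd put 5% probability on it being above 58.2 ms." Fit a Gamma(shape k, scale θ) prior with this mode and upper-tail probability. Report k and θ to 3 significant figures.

Gamma(k,θ) with k>1 has mode (k−1)θ, so θ = 30.9/(k−1).
Need P(X < 58.2) = 0.95 with θ tied to k this way. Start at k = 2, θ = 30.9: P(X<58.2) ≈ 0.562.
Too low — raise k to concentrate. Iterating converges to k ≈ 7.94.
Then θ = 30.9/(7.94−1) ≈ 4.45.

k ≈ 7.94, θ ≈ 4.45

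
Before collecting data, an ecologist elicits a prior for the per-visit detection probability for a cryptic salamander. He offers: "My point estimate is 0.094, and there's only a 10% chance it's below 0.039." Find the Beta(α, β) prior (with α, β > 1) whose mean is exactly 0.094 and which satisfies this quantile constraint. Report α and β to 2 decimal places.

α ≈ 3.39, β ≈ 32.70

With mean 0.094 fixed, write α = 0.094s, β = 0.906s where s = α+β.
Need P(θ < 0.039) = 0.1 under Beta(0.094s, 0.906s). Normal approximation: (q−m)/√(m(1−m)/s) ≈ z_{0.1} = -1.28, so s ≈ 0.094·0.906·(-1.28)²/(0.039−0.094)² = 46.2.
At s = 46.2: P(θ<0.039) ≈ 0.068. Adjusting to match 0.1 gives s ≈ 36.09.
So α = 0.094·36.09 ≈ 3.39, β = 0.906·36.09 ≈ 32.70.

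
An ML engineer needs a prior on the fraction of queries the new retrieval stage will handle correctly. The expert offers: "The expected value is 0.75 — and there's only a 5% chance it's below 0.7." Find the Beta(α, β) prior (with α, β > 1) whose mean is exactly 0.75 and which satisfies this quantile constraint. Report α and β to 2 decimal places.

α ≈ 159.78, β ≈ 53.26

With mean 0.75 fixed, write α = 0.75s, β = 0.25s where s = α+β.
Need P(θ < 0.7) = 0.05 under Beta(0.75s, 0.25s). Normal approximation: (q−m)/√(m(1−m)/s) ≈ z_{0.05} = -1.64, so s ≈ 0.75·0.25·(-1.64)²/(0.7−0.75)² = 202.9.
At s = 202.9: P(θ<0.7) ≈ 0.054. Adjusting to match 0.05 gives s ≈ 213.04.
So α = 0.75·213.04 ≈ 159.78, β = 0.25·213.04 ≈ 53.26.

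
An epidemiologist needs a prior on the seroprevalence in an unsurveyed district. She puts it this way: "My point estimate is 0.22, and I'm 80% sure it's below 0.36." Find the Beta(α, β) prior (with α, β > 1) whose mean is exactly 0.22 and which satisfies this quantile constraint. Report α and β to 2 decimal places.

α ≈ 1.08, β ≈ 3.85

With mean 0.22 fixed, write α = 0.22s, β = 0.78s where s = α+β.
Need P(θ < 0.36) = 0.8 under Beta(0.22s, 0.78s). Normal approximation: (q−m)/√(m(1−m)/s) ≈ z_{0.8} = 0.842, so s ≈ 0.22·0.78·(0.842)²/(0.36−0.22)² = 6.2.
At s = 6.2: P(θ<0.36) ≈ 0.817. Adjusting to match 0.8 gives s ≈ 4.93.
So α = 0.22·4.93 ≈ 1.08, β = 0.78·4.93 ≈ 3.85.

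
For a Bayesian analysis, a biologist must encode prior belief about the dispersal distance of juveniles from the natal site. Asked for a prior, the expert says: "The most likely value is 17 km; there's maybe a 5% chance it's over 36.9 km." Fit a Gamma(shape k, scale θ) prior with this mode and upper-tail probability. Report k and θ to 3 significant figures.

k ≈ 5.59, θ ≈ 3.71

Gamma(k,θ) with k>1 has mode (k−1)θ, so θ = 17/(k−1).
Need P(X < 36.9) = 0.95 with θ tied to k this way. Start at k = 2, θ = 17: P(X<36.9) ≈ 0.638.
Too low — raise k to concentrate. Iterating converges to k ≈ 5.59.
Then θ = 17/(5.59−1) ≈ 3.71.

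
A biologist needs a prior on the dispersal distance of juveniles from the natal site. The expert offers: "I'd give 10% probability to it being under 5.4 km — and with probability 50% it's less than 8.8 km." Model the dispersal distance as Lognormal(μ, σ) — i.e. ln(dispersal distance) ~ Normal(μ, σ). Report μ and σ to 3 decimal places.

μ ≈ 2.175, σ ≈ 0.381

If T ~ Lognormal(μ,σ) then ln T ~ Normal(μ,σ), so the p-quantile of ln T is μ + z_p·σ.
ln(5.4) = 1.686 and ln(8.8) = 2.175; z_{0.1} = -1.282, z_{0.5} = 0.
σ = (2.175 − 1.686)/(0 − (-1.282)) = 0.381.
μ = 1.686 − (-1.282)·0.381 = 2.175.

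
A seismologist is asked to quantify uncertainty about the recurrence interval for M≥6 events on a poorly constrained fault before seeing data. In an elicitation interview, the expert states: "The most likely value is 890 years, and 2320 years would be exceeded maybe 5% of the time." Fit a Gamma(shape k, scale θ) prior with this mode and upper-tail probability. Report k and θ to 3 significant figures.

k ≈ 3.94, θ ≈ 302

Gamma(k,θ) with k>1 has mode (k−1)θ, so θ = 890/(k−1).
Need P(X < 2320) = 0.95 with θ tied to k this way. Start at k = 2, θ = 890: P(X<2320) ≈ 0.734.
Too low — raise k to concentrate. Iterating converges to k ≈ 3.94.
Then θ = 890/(3.94−1) ≈ 302.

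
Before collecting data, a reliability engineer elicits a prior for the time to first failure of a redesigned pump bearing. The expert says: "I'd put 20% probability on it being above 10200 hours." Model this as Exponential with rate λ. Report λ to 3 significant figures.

λ ≈ 0.000158

P(T > 10200.0) = e^(−λ·10200.0) = 0.2, so λ = −ln(0.2)/10200.0 = 0.000158.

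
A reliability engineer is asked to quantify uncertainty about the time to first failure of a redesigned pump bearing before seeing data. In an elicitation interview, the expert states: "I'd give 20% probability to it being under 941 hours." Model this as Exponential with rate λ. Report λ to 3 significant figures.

P(T < 941.0) = 1 − e^(−λ·941.0) = 0.2, so λ = −ln(1−0.2)/941.0 = −ln(0.8)/941.0 = 0.000237.

λ ≈ 0.000237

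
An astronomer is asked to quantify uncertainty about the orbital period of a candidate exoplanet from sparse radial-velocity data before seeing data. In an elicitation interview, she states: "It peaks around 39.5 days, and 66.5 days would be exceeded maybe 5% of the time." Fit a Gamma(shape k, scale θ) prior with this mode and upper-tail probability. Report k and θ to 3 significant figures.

k ≈ 11.3, θ ≈ 3.84

Gamma(k,θ) with k>1 has mode (k−1)θ, so θ = 39.5/(k−1).
Need P(X < 66.5) = 0.95 with θ tied to k this way. Start at k = 2, θ = 39.5: P(X<66.5) ≈ 0.502.
Too low — raise k to concentrate. Iterating converges to k ≈ 11.3.
Then θ = 39.5/(11.3−1) ≈ 3.84.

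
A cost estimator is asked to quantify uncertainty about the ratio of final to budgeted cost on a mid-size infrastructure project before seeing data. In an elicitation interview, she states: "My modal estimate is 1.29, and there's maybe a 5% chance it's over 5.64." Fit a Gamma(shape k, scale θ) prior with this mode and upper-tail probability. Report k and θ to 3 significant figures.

Gamma(k,θ) with k>1 has mode (k−1)θ, so θ = 1.29/(k−1).
Need P(X < 5.64) = 0.95 with θ tied to k this way. Start at k = 2, θ = 1.29: P(X<5.64) ≈ 0.932.
Too low — raise k to concentrate. Iterating converges to k ≈ 2.13.
Then θ = 1.29/(2.13−1) ≈ 1.14.

k ≈ 2.13, θ ≈ 1.14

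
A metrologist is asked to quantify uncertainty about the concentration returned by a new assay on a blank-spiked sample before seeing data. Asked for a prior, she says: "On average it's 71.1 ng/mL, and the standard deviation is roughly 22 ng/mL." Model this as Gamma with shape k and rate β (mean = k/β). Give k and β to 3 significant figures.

For Gamma(k, rate β): mean = k/β, variance = k/β², so CV = 1/√k.
CV = SD/mean = 22/71.1 = 0.3094, hence k = 1/CV² = 10.4.
Then β = k/mean = 10.4/71.1 = 0.147.

k ≈ 10.4, β ≈ 0.147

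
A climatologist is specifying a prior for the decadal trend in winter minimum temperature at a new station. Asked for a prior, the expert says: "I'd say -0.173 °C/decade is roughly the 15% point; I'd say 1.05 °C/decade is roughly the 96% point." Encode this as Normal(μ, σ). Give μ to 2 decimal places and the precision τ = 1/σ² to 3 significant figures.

μ = 0.28, τ = 5.19

The p-quantile of Normal(μ,σ) is μ + z_p·σ, with z_{0.15} = -1.036 and z_{0.96} = 1.751.
Eliminate σ: μ = (z₂·x₁ − z₁·x₂)/(z₂ − z₁) = (1.751·-0.173 − (-1.036)·1.05)/2.787 = 0.28.
Then σ = (x₂ − x₁)/(z₂ − z₁) = (1.05 − -0.173)/2.787 = 0.44.
Precision τ = 1/σ² = 1/0.4388² = 5.19.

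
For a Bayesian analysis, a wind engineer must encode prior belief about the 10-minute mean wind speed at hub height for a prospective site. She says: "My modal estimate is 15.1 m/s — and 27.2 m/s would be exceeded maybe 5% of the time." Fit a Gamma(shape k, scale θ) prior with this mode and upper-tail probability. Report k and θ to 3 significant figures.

k ≈ 9.05, θ ≈ 1.88

Gamma(k,θ) with k>1 has mode (k−1)θ, so θ = 15.1/(k−1).
Need P(X < 27.2) = 0.95 with θ tied to k this way. Start at k = 2, θ = 15.1: P(X<27.2) ≈ 0.538.
Too low — raise k to concentrate. Iterating converges to k ≈ 9.05.
Then θ = 15.1/(9.05−1) ≈ 1.88.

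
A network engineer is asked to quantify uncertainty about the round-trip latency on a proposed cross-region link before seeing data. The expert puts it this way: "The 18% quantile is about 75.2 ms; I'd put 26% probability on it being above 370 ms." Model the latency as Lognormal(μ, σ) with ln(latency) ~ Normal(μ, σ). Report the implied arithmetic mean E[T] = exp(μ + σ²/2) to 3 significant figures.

If T ~ Lognormal(μ,σ) then ln T ~ Normal(μ,σ), so the p-quantile of ln T is μ + z_p·σ.
ln(75.2) = 4.32 and ln(370) = 5.914; z_{0.18} = -0.9154, z_{0.74} = 0.6433.
σ = (5.914 − 4.32)/(0.6433 − (-0.9154)) = 1.022.
μ = 4.32 − (-0.9154)·1.022 = 5.256.
E[T] = exp(μ + σ²/2) = exp(5.256 + 0.5225) = 323 ms.

E[T] ≈ 323 ms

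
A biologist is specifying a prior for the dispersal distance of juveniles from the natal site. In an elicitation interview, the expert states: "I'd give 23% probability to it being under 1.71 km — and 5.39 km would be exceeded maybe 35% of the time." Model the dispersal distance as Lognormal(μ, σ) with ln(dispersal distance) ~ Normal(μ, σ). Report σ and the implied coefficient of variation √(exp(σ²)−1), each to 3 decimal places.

If T ~ Lognormal(μ,σ) then ln T ~ Normal(μ,σ), so the p-quantile of ln T is μ + z_p·σ.
ln(1.71) = 0.5365 and ln(5.39) = 1.685; z_{0.23} = -0.7388, z_{0.65} = 0.3853.
σ = (1.685 − 0.5365)/(0.3853 − (-0.7388)) = 1.021.
μ = 0.5365 − (-0.7388)·1.021 = 1.291.
CV = √(exp(σ²)−1) = √(exp(1.0429)−1) = 1.356.

σ ≈ 1.021, CV ≈ 1.356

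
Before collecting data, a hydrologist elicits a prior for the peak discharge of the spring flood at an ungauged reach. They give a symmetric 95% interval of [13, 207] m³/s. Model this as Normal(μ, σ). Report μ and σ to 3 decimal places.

μ = 110.000, σ = 49.491

A symmetric 95% interval runs μ ± z·σ with z = 1.96.
Half-width = 97, so σ = 97/1.96 = 49.491.
μ is the interval midpoint, 110.000.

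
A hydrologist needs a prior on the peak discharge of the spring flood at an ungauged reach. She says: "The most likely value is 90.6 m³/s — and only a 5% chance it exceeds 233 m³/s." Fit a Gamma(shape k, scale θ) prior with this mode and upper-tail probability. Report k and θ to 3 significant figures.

k ≈ 4.03, θ ≈ 29.9

Gamma(k,θ) with k>1 has mode (k−1)θ, so θ = 90.6/(k−1).
Need P(X < 233) = 0.95 with θ tied to k this way. Start at k = 2, θ = 90.6: P(X<233) ≈ 0.727.
Too low — raise k to concentrate. Iterating converges to k ≈ 4.03.
Then θ = 90.6/(4.03−1) ≈ 29.9.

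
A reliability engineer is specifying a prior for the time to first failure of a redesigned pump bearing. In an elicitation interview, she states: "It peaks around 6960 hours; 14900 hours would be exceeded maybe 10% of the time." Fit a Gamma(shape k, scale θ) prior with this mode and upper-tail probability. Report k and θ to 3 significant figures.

k ≈ 4.32, θ ≈ 2100

Gamma(k,θ) with k>1 has mode (k−1)θ, so θ = 6960/(k−1).
Need P(X < 14900) = 0.9 with θ tied to k this way. Start at k = 2, θ = 6960: P(X<14900) ≈ 0.631.
Too low — raise k to concentrate. Iterating converges to k ≈ 4.32.
Then θ = 6960/(4.32−1) ≈ 2100.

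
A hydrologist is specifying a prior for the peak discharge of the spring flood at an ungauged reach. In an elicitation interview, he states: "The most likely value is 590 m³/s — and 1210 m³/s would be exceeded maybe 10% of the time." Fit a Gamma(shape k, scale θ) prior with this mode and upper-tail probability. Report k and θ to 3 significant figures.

Gamma(k,θ) with k>1 has mode (k−1)θ, so θ = 590/(k−1).
Need P(X < 1210) = 0.9 with θ tied to k this way. Start at k = 2, θ = 590: P(X<1210) ≈ 0.608.
Too low — raise k to concentrate. Iterating converges to k ≈ 4.72.
Then θ = 590/(4.72−1) ≈ 159.

k ≈ 4.72, θ ≈ 159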